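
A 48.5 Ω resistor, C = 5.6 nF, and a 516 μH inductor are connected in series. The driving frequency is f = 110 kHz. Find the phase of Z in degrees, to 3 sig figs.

63.7°

ω = 2πf = 691200 rad/s
X_L = ωL = 357 Ω
X_C = 1/(ωC) = 258 Ω
Net reactance X = X_L − X_C = 98.3 Ω
Z = 48.5 + j98.3 Ω
|Z| = √(48.5² + 98.3²) = 110 Ω
∠Z = arctan(98.3/48.5) = 63.7°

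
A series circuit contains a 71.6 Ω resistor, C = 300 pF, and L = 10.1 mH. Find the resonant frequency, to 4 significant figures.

91.43 kHz

ω₀ = 1/√(LC) = 1/√(0.0101 × 3e-10) = 574500 rad/s
f₀ = ω₀/(2π) = 91.43 kHz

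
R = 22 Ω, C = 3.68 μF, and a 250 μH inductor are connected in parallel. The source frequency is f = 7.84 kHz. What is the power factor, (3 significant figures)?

0.414

ω = 2πf = 49260 rad/s
X_L = ωL = 12.3 Ω
X_C = 1/(ωC) = 5.52 Ω
Parallel: admittances add. Y = 1/R + 1/(jωL) + jωC
Y = (0.0455 + j0.100) S
|Y| = 0.110 S → |Z| = 1/|Y| = 9.10 Ω, ∠Z = −∠Y = -65.6°
cos φ = cos(-65.6°) = 0.414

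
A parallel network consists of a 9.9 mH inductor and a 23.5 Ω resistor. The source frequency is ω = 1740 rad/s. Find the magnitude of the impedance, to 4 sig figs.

X_L = ωL = 17.23 Ω
Parallel: admittances add. Y = 1/R + 1/(jωL)
Y = (0.04255 − j0.05805) S
|Y| = 0.07198 S → |Z| = 1/|Y| = 13.89 Ω, ∠Z = −∠Y = 53.76°

13.89 Ω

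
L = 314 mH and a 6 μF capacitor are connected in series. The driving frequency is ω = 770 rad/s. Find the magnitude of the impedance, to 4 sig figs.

X_L = ωL = 241.8 Ω
X_C = 1/(ωC) = 216.5 Ω
Net reactance X = X_L − X_C = 25.33 Ω
Z = j25.33 Ω
|Z| = √(0² + 25.33²) = 25.33 Ω

25.33 Ω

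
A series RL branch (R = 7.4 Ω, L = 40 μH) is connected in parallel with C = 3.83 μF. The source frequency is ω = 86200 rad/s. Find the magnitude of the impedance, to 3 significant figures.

X_L = ωL = 3.45 Ω
X_C = 1/(ωC) = 3.03 Ω
Branch 1 (R+jX_L): Z₁ = 7.40 + j3.45 Ω, |Z₁| = 8.16 Ω
Branch 2 (−jX_C): Z₂ = −j3.03 Ω
Parallel: Z = Z₁Z₂/(Z₁+Z₂), |Z| = 3.34 Ω, ∠Z = -68.3°

3.34 Ω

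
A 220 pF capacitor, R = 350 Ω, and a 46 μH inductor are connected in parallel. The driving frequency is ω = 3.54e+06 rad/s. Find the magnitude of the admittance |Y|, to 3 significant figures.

X_L = ωL = 163 Ω
X_C = 1/(ωC) = 1280 Ω
Parallel: admittances add. Y = 1/R + 1/(jωL) + jωC
Y = (0.00286 − j0.00536) S
|Y| = 0.00608 S → |Z| = 1/|Y| = 165 Ω, ∠Z = −∠Y = 61.9°

6.08 mS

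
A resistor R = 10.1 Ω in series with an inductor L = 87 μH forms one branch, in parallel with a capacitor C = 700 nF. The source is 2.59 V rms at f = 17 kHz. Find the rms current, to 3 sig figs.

154 mA

ω = 2πf = 106800 rad/s
X_L = ωL = 9.29 Ω
X_C = 1/(ωC) = 13.4 Ω
Branch 1 (R+jX_L): Z₁ = 10.1 + j9.29 Ω, |Z₁| = 13.7 Ω
Branch 2 (−jX_C): Z₂ = −j13.4 Ω
Parallel: Z = Z₁Z₂/(Z₁+Z₂), |Z| = 16.9 Ω, ∠Z = -25.4°
I = V/|Z| = 2.59/16.9 = 154 mA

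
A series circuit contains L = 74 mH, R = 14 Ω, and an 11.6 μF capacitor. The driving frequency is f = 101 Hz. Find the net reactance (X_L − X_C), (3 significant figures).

ω = 2πf = 634.6 rad/s
X_L = ωL = 47.0 Ω
X_C = 1/(ωC) = 136 Ω
X = 47.0 − 136 = -88.9 Ω

-88.9 Ω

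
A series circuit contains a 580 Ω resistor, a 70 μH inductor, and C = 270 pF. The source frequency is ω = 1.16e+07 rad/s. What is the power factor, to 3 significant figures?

X_L = ωL = 812 Ω
X_C = 1/(ωC) = 319 Ω
Net reactance X = X_L − X_C = 493 Ω
Z = 580 + j493 Ω
|Z| = √(580² + 493²) = 761 Ω
∠Z = arctan(493/580) = 40.3°
cos φ = cos(40.3°) = 0.762

0.762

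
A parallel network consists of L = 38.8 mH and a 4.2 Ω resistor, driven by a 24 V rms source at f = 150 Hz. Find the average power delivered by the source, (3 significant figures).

ω = 2πf = 942.5 rad/s
X_L = ωL = 36.6 Ω
Parallel: admittances add. Y = 1/R + 1/(jωL)
Y = (0.238 − j0.0273) S
|Y| = 0.240 S → |Z| = 1/|Y| = 4.17 Ω, ∠Z = −∠Y = 6.55°
I = V/|Z| = 5.75 A
P = VI cos φ = 24 × 5.75 × cos(6.55°) = 137 W

137 W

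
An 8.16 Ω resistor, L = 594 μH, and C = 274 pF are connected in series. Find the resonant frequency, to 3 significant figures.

395 kHz

ω₀ = 1/√(LC) = 1/√(0.000594 × 2.74e-10) = 2.479e+06 rad/s
f₀ = ω₀/(2π) = 395 kHz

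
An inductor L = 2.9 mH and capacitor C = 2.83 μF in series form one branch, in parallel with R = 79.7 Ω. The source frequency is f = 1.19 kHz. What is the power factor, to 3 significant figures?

0.306

ω = 2πf = 7477 rad/s
X_L = ωL = 21.7 Ω
X_C = 1/(ωC) = 47.3 Ω
Branch 1: Z₁ = R = 79.7 Ω
Branch 2 (series LC): Z₂ = j(X_L − X_C) = −j25.6 Ω
Parallel: Z = Z₁Z₂/(Z₁+Z₂), |Z| = 24.4 Ω, ∠Z = -72.2°
cos φ = cos(-72.2°) = 0.306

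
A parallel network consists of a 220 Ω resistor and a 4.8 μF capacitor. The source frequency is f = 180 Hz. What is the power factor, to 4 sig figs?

0.6420

ω = 2πf = 1131 rad/s
X_C = 1/(ωC) = 184.2 Ω
Parallel: admittances add. Y = 1/R + jωC
Y = (0.004545 + j0.005429) S
|Y| = 0.007080 S → |Z| = 1/|Y| = 141.2 Ω, ∠Z = −∠Y = -50.06°
cos φ = cos(-50.06°) = 0.6420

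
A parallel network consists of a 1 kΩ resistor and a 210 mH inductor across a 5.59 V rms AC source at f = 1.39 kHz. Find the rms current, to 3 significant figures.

ω = 2πf = 8734 rad/s
X_L = ωL = 1830 Ω
Parallel: admittances add. Y = 1/R + 1/(jωL)
Y = (0.00100 − j0.000545) S
|Y| = 0.00114 S → |Z| = 1/|Y| = 878 Ω, ∠Z = −∠Y = 28.6°
I = V/|Z| = 5.59/878 = 6.37 mA

6.37 mA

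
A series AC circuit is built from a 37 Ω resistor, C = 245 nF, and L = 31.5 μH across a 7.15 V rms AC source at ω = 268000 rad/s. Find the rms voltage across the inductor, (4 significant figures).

X_L = ωL = 8.442 Ω
X_C = 1/(ωC) = 15.23 Ω
Net reactance X = X_L − X_C = -6.788 Ω
Z = 37.00 − j6.788 Ω
|Z| = √(37.00² + 6.788²) = 37.62 Ω
I = V/|Z| = 190.1 mA
V_L = I·|Z_L| = 0.1901 × 8.442 = 1.605 V

1.605 V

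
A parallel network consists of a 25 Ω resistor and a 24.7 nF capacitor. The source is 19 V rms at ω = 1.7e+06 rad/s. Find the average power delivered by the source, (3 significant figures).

X_C = 1/(ωC) = 23.8 Ω
Parallel: admittances add. Y = 1/R + jωC
Y = (0.0400 + j0.0420) S
|Y| = 0.0580 S → |Z| = 1/|Y| = 17.2 Ω, ∠Z = −∠Y = -46.4°
I = V/|Z| = 1.10 A
P = VI cos φ = 19 × 1.10 × cos(-46.4°) = 14.4 W

14.4 W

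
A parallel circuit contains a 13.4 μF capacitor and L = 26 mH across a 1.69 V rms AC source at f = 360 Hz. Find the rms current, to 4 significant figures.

ω = 2πf = 2262 rad/s
X_L = ωL = 58.81 Ω
X_C = 1/(ωC) = 32.99 Ω
Parallel: admittances add. Y = 1/(jωL) + jωC
Y = (0 + j0.01331) S
|Y| = 0.01331 S → |Z| = 1/|Y| = 75.15 Ω, ∠Z = −∠Y = -90.00°
I = V/|Z| = 1.69/75.15 = 22.49 mA

22.49 mA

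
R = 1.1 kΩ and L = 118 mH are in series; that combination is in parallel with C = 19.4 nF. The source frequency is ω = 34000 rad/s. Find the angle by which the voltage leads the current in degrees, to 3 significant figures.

X_L = ωL = 4010 Ω
X_C = 1/(ωC) = 1520 Ω
Branch 1 (R+jX_L): Z₁ = 1100 + j4010 Ω, |Z₁| = 4160 Ω
Branch 2 (−jX_C): Z₂ = −j1520 Ω
Parallel: Z = Z₁Z₂/(Z₁+Z₂), |Z| = 2310 Ω, ∠Z = -81.5°

-81.5°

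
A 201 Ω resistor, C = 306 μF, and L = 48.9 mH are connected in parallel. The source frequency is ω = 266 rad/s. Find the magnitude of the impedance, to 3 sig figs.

149 Ω

X_L = ωL = 13.0 Ω
X_C = 1/(ωC) = 12.3 Ω
Parallel: admittances add. Y = 1/R + 1/(jωL) + jωC
Y = (0.00498 + j0.00452) S
|Y| = 0.00672 S → |Z| = 1/|Y| = 149 Ω, ∠Z = −∠Y = -42.2°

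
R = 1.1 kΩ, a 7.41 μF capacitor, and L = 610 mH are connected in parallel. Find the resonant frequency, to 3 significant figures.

74.9 Hz

ω₀ = 1/√(LC) = 1/√(0.61 × 7.41e-06) = 470.4 rad/s
f₀ = ω₀/(2π) = 74.9 Hz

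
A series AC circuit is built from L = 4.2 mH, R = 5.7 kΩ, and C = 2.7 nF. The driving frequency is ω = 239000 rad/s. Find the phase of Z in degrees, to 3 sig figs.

-5.47°

X_L = ωL = 1000 Ω
X_C = 1/(ωC) = 1550 Ω
Net reactance X = X_L − X_C = -546 Ω
Z = 5700 − j546 Ω
|Z| = √(5700² + 546²) = 5730 Ω
∠Z = arctan(-546/5700) = -5.47°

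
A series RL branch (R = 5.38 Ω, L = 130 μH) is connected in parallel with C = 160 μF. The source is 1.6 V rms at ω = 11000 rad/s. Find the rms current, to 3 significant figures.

X_L = ωL = 1.43 Ω
X_C = 1/(ωC) = 0.568 Ω
Branch 1 (R+jX_L): Z₁ = 5.38 + j1.43 Ω, |Z₁| = 5.57 Ω
Branch 2 (−jX_C): Z₂ = −j0.568 Ω
Parallel: Z = Z₁Z₂/(Z₁+Z₂), |Z| = 0.581 Ω, ∠Z = -84.2°
I = V/|Z| = 1.6/0.581 = 2.76 A

2.76 A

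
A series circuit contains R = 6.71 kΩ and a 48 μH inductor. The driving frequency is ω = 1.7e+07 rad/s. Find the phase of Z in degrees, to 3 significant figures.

X_L = ωL = 816 Ω
Z = 6710 + j816 Ω
|Z| = √(6710² + 816²) = 6760 Ω
∠Z = arctan(816/6710) = 6.93°

6.93°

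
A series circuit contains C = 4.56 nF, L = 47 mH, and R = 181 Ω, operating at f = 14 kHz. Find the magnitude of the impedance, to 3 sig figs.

ω = 2πf = 87960 rad/s
X_L = ωL = 4130 Ω
X_C = 1/(ωC) = 2490 Ω
Net reactance X = X_L − X_C = 1640 Ω
Z = 181 + j1640 Ω
|Z| = √(181² + 1640²) = 1650 Ω

1650 Ω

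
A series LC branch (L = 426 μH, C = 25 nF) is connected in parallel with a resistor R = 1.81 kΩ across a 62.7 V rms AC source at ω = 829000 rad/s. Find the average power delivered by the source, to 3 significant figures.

X_L = ωL = 353 Ω
X_C = 1/(ωC) = 48.3 Ω
Branch 1: Z₁ = R = 1810 Ω
Branch 2 (series LC): Z₂ = j(X_L − X_C) = j305 Ω
Parallel: Z = Z₁Z₂/(Z₁+Z₂), |Z| = 301 Ω, ∠Z = 80.4°
I = V/|Z| = 209 mA
P = VI cos φ = 62.7 × 0.209 × cos(80.4°) = 2.17 W

2.17 W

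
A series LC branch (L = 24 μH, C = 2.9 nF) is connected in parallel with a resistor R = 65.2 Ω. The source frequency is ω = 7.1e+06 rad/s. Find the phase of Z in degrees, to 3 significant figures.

28.2°

X_L = ωL = 170 Ω
X_C = 1/(ωC) = 48.6 Ω
Branch 1: Z₁ = R = 65.2 Ω
Branch 2 (series LC): Z₂ = j(X_L − X_C) = j122 Ω
Parallel: Z = Z₁Z₂/(Z₁+Z₂), |Z| = 57.5 Ω, ∠Z = 28.2°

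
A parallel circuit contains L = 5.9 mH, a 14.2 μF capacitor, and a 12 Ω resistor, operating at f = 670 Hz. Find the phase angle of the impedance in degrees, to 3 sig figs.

ω = 2πf = 4210 rad/s
X_L = ωL = 24.8 Ω
X_C = 1/(ωC) = 16.7 Ω
Parallel: admittances add. Y = 1/R + 1/(jωL) + jωC
Y = (0.0833 + j0.0195) S
|Y| = 0.0856 S → |Z| = 1/|Y| = 11.7 Ω, ∠Z = −∠Y = -13.2°

-13.2°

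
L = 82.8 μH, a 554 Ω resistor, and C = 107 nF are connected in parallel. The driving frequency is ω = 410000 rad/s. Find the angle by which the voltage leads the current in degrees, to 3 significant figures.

X_L = ωL = 33.9 Ω
X_C = 1/(ωC) = 22.8 Ω
Parallel: admittances add. Y = 1/R + 1/(jωL) + jωC
Y = (0.00181 + j0.0144) S
|Y| = 0.0145 S → |Z| = 1/|Y| = 68.8 Ω, ∠Z = −∠Y = -82.9°

-82.9°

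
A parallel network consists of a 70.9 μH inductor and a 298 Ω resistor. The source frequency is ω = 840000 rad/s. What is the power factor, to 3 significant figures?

0.196

X_L = ωL = 59.6 Ω
Parallel: admittances add. Y = 1/R + 1/(jωL)
Y = (0.00336 − j0.0168) S
|Y| = 0.0171 S → |Z| = 1/|Y| = 58.4 Ω, ∠Z = −∠Y = 78.7°
cos φ = cos(78.7°) = 0.196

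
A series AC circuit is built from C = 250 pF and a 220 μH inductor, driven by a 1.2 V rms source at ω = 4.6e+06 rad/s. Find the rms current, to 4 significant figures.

8.425 mA

X_L = ωL = 1012 Ω
X_C = 1/(ωC) = 869.6 Ω
Net reactance X = X_L − X_C = 142.4 Ω
Z = j142.4 Ω
|Z| = √(0² + 142.4²) = 142.4 Ω
I = V/|Z| = 1.2/142.4 = 8.425 mA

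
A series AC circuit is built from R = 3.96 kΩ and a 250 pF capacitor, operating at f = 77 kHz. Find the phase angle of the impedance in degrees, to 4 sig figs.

ω = 2πf = 483800 rad/s
X_C = 1/(ωC) = 8268 Ω
Z = 3960 − j8268 Ω
|Z| = √(3960² + 8268²) = 9167 Ω
∠Z = arctan(-8268/3960) = -64.41°

-64.41°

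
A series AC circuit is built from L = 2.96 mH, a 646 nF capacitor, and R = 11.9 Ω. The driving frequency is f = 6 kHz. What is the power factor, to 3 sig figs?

ω = 2πf = 37700 rad/s
X_L = ωL = 112 Ω
X_C = 1/(ωC) = 41.1 Ω
Net reactance X = X_L − X_C = 70.5 Ω
Z = 11.9 + j70.5 Ω
|Z| = √(11.9² + 70.5²) = 71.5 Ω
∠Z = arctan(70.5/11.9) = 80.4°
cos φ = cos(80.4°) = 0.166

0.166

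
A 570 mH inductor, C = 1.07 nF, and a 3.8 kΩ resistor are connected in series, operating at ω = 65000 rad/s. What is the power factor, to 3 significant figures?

X_L = ωL = 37000 Ω
X_C = 1/(ωC) = 14400 Ω
Net reactance X = X_L − X_C = 22700 Ω
Z = 3800 + j22700 Ω
|Z| = √(3800² + 22700²) = 23000 Ω
∠Z = arctan(22700/3800) = 80.5°
cos φ = cos(80.5°) = 0.165

0.165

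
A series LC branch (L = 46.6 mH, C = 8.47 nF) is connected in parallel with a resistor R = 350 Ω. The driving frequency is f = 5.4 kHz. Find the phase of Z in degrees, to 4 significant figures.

-10.44°

ω = 2πf = 33930 rad/s
X_L = ωL = 1581 Ω
X_C = 1/(ωC) = 3480 Ω
Branch 1: Z₁ = R = 350.0 Ω
Branch 2 (series LC): Z₂ = j(X_L − X_C) = −j1899 Ω
Parallel: Z = Z₁Z₂/(Z₁+Z₂), |Z| = 344.2 Ω, ∠Z = -10.44°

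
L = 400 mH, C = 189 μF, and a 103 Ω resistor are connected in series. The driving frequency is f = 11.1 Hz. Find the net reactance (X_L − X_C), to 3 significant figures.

-48.0 Ω

ω = 2πf = 69.74 rad/s
X_L = ωL = 27.9 Ω
X_C = 1/(ωC) = 75.9 Ω
X = 27.9 − 75.9 = -48.0 Ω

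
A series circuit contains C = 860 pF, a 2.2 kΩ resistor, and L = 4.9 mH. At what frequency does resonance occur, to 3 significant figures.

ω₀ = 1/√(LC) = 1/√(0.0049 × 8.6e-10) = 487100 rad/s
f₀ = ω₀/(2π) = 77.5 kHz

77.5 kHz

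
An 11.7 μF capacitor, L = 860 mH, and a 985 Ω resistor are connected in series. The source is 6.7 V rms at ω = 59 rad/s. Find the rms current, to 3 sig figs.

3.92 mA

X_L = ωL = 50.7 Ω
X_C = 1/(ωC) = 1450 Ω
Net reactance X = X_L − X_C = -1400 Ω
Z = 985 − j1400 Ω
|Z| = √(985² + 1400²) = 1710 Ω
I = V/|Z| = 6.7/1710 = 3.92 mA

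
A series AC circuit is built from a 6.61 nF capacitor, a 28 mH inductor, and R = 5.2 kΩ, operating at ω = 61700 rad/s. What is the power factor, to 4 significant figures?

0.9904

X_L = ωL = 1728 Ω
X_C = 1/(ωC) = 2452 Ω
Net reactance X = X_L − X_C = -724.4 Ω
Z = 5200 − j724.4 Ω
|Z| = √(5200² + 724.4²) = 5250 Ω
∠Z = arctan(-724.4/5200) = -7.930°
cos φ = cos(-7.930°) = 0.9904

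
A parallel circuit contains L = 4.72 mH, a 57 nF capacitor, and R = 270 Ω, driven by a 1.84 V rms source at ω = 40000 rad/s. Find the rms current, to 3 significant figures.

8.79 mA

X_L = ωL = 189 Ω
X_C = 1/(ωC) = 439 Ω
Parallel: admittances add. Y = 1/R + 1/(jωL) + jωC
Y = (0.00370 − j0.00302) S
|Y| = 0.00478 S → |Z| = 1/|Y| = 209 Ω, ∠Z = −∠Y = 39.2°
I = V/|Z| = 1.84/209 = 8.79 mA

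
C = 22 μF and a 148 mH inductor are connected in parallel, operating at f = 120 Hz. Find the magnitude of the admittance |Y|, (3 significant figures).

ω = 2πf = 754.0 rad/s
X_L = ωL = 112 Ω
X_C = 1/(ωC) = 60.3 Ω
Parallel: admittances add. Y = 1/(jωL) + jωC
Y = (0 + j0.00763) S
|Y| = 0.00763 S → |Z| = 1/|Y| = 131 Ω, ∠Z = −∠Y = -90.0°

7.63 mS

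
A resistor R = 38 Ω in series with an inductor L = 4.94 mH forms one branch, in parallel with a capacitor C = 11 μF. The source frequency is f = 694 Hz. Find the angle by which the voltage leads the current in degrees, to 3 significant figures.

-61.5°

ω = 2πf = 4361 rad/s
X_L = ωL = 21.5 Ω
X_C = 1/(ωC) = 20.8 Ω
Branch 1 (R+jX_L): Z₁ = 38.0 + j21.5 Ω, |Z₁| = 43.7 Ω
Branch 2 (−jX_C): Z₂ = −j20.8 Ω
Parallel: Z = Z₁Z₂/(Z₁+Z₂), |Z| = 24.0 Ω, ∠Z = -61.5°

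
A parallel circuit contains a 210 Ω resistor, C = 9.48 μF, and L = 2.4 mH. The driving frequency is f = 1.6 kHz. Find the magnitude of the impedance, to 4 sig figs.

18.50 Ω

ω = 2πf = 10050 rad/s
X_L = ωL = 24.13 Ω
X_C = 1/(ωC) = 10.49 Ω
Parallel: admittances add. Y = 1/R + 1/(jωL) + jωC
Y = (0.004762 + j0.05386) S
|Y| = 0.05407 S → |Z| = 1/|Y| = 18.50 Ω, ∠Z = −∠Y = -84.95°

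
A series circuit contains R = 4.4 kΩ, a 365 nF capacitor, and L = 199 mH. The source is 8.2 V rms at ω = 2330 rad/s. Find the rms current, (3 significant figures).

X_L = ωL = 464 Ω
X_C = 1/(ωC) = 1180 Ω
Net reactance X = X_L − X_C = -712 Ω
Z = 4400 − j712 Ω
|Z| = √(4400² + 712²) = 4460 Ω
I = V/|Z| = 8.2/4460 = 1.84 mA

1.84 mA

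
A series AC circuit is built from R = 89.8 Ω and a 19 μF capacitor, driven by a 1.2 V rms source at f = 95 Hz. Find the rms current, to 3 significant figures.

9.53 mA

ω = 2πf = 596.9 rad/s
X_C = 1/(ωC) = 88.2 Ω
Z = 89.8 − j88.2 Ω
|Z| = √(89.8² + 88.2²) = 126 Ω
I = V/|Z| = 1.2/126 = 9.53 mA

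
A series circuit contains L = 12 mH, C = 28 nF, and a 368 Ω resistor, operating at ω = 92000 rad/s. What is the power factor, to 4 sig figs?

0.4572

X_L = ωL = 1104 Ω
X_C = 1/(ωC) = 388.2 Ω
Net reactance X = X_L − X_C = 715.8 Ω
Z = 368.0 + j715.8 Ω
|Z| = √(368.0² + 715.8²) = 804.9 Ω
∠Z = arctan(715.8/368.0) = 62.79°
cos φ = cos(62.79°) = 0.4572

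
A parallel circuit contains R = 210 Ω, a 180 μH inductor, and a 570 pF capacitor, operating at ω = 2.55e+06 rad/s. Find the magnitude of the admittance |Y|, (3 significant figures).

4.82 mS

X_L = ωL = 459 Ω
X_C = 1/(ωC) = 688 Ω
Parallel: admittances add. Y = 1/R + 1/(jωL) + jωC
Y = (0.00476 − j0.000725) S
|Y| = 0.00482 S → |Z| = 1/|Y| = 208 Ω, ∠Z = −∠Y = 8.66°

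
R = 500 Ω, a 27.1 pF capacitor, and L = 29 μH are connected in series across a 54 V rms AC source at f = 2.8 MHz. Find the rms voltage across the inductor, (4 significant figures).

ω = 2πf = 1.759e+07 rad/s
X_L = ωL = 510.2 Ω
X_C = 1/(ωC) = 2097 Ω
Net reactance X = X_L − X_C = -1587 Ω
Z = 500.0 − j1587 Ω
|Z| = √(500.0² + 1587²) = 1664 Ω
I = V/|Z| = 32.45 mA
V_L = I·|Z_L| = 0.03245 × 510.2 = 16.56 V

16.56 V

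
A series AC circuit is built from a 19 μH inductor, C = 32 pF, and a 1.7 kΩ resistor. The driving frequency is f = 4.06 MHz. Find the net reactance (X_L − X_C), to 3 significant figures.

ω = 2πf = 2.551e+07 rad/s
X_L = ωL = 485 Ω
X_C = 1/(ωC) = 1230 Ω
X = 485 − 1230 = -740 Ω

-740 Ω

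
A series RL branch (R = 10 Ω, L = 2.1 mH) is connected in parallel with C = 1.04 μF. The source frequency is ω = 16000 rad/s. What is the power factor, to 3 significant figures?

0.605

X_L = ωL = 33.6 Ω
X_C = 1/(ωC) = 60.1 Ω
Branch 1 (R+jX_L): Z₁ = 10.0 + j33.6 Ω, |Z₁| = 35.1 Ω
Branch 2 (−jX_C): Z₂ = −j60.1 Ω
Parallel: Z = Z₁Z₂/(Z₁+Z₂), |Z| = 74.4 Ω, ∠Z = 52.7°
cos φ = cos(52.7°) = 0.605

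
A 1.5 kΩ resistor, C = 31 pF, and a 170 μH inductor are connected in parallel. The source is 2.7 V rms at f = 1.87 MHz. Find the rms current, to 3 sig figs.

1.84 mA

ω = 2πf = 1.175e+07 rad/s
X_L = ωL = 2000 Ω
X_C = 1/(ωC) = 2750 Ω
Parallel: admittances add. Y = 1/R + 1/(jωL) + jωC
Y = (0.000667 − j0.000136) S
|Y| = 0.000680 S → |Z| = 1/|Y| = 1470 Ω, ∠Z = −∠Y = 11.6°
I = V/|Z| = 2.7/1470 = 1.84 mA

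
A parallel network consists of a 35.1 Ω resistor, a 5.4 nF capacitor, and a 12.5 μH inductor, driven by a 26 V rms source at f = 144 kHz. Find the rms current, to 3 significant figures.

2.29 A

ω = 2πf = 904800 rad/s
X_L = ωL = 11.3 Ω
X_C = 1/(ωC) = 205 Ω
Parallel: admittances add. Y = 1/R + 1/(jωL) + jωC
Y = (0.0285 − j0.0835) S
|Y| = 0.0883 S → |Z| = 1/|Y| = 11.3 Ω, ∠Z = −∠Y = 71.2°
I = V/|Z| = 26/11.3 = 2.29 A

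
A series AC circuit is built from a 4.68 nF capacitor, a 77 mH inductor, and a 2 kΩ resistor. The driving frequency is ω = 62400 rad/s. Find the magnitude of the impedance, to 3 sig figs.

2430 Ω

X_L = ωL = 4800 Ω
X_C = 1/(ωC) = 3420 Ω
Net reactance X = X_L − X_C = 1380 Ω
Z = 2000 + j1380 Ω
|Z| = √(2000² + 1380²) = 2430 Ω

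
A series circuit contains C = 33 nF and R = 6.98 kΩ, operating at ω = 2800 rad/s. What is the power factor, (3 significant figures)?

X_C = 1/(ωC) = 10800 Ω
Z = 6980 − j10800 Ω
|Z| = √(6980² + 10800²) = 12900 Ω
∠Z = arctan(-10800/6980) = -57.2°
cos φ = cos(-57.2°) = 0.542

0.542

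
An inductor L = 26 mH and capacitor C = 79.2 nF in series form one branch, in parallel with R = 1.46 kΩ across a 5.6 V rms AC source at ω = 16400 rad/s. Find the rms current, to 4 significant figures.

X_L = ωL = 426.4 Ω
X_C = 1/(ωC) = 769.9 Ω
Branch 1: Z₁ = R = 1460 Ω
Branch 2 (series LC): Z₂ = j(X_L − X_C) = −j343.5 Ω
Parallel: Z = Z₁Z₂/(Z₁+Z₂), |Z| = 334.4 Ω, ∠Z = -76.76°
I = V/|Z| = 5.6/334.4 = 16.75 mA

16.75 mA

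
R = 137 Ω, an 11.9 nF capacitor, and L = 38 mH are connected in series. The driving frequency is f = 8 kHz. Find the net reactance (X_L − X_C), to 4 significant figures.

238.3 Ω

ω = 2πf = 50270 rad/s
X_L = ωL = 1910 Ω
X_C = 1/(ωC) = 1672 Ω
X = 1910 − 1672 = 238.3 Ω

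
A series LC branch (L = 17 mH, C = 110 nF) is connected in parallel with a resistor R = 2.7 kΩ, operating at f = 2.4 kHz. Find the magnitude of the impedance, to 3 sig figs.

ω = 2πf = 15080 rad/s
X_L = ωL = 256 Ω
X_C = 1/(ωC) = 603 Ω
Branch 1: Z₁ = R = 2700 Ω
Branch 2 (series LC): Z₂ = j(X_L − X_C) = −j347 Ω
Parallel: Z = Z₁Z₂/(Z₁+Z₂), |Z| = 344 Ω, ∠Z = -82.7°

344 Ω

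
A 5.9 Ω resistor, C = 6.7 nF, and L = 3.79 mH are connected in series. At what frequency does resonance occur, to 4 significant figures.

ω₀ = 1/√(LC) = 1/√(0.00379 × 6.7e-09) = 198400 rad/s
f₀ = ω₀/(2π) = 31.58 kHz

31.58 kHz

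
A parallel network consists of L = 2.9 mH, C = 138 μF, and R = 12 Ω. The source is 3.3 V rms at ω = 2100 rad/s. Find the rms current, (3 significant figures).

497 mA

X_L = ωL = 6.09 Ω
X_C = 1/(ωC) = 3.45 Ω
Parallel: admittances add. Y = 1/R + 1/(jωL) + jωC
Y = (0.0833 + j0.126) S
|Y| = 0.151 S → |Z| = 1/|Y| = 6.63 Ω, ∠Z = −∠Y = -56.4°
I = V/|Z| = 3.3/6.63 = 497 mA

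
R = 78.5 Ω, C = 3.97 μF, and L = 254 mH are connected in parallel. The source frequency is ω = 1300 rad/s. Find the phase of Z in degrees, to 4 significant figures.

-9.503°

X_L = ωL = 330.2 Ω
X_C = 1/(ωC) = 193.8 Ω
Parallel: admittances add. Y = 1/R + 1/(jωL) + jωC
Y = (0.01274 + j0.002133) S
|Y| = 0.01292 S → |Z| = 1/|Y| = 77.42 Ω, ∠Z = −∠Y = -9.503°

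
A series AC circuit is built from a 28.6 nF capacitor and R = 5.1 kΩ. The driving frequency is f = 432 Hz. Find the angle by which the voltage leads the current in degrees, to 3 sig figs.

ω = 2πf = 2714 rad/s
X_C = 1/(ωC) = 12900 Ω
Z = 5100 − j12900 Ω
|Z| = √(5100² + 12900²) = 13900 Ω
∠Z = arctan(-12900/5100) = -68.4°

-68.4°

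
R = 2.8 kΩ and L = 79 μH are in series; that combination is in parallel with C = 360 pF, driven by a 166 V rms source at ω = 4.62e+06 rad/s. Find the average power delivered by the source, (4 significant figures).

X_L = ωL = 365.0 Ω
X_C = 1/(ωC) = 601.3 Ω
Branch 1 (R+jX_L): Z₁ = 2800 + j365.0 Ω, |Z₁| = 2824 Ω
Branch 2 (−jX_C): Z₂ = −j601.3 Ω
Parallel: Z = Z₁Z₂/(Z₁+Z₂), |Z| = 604.2 Ω, ∠Z = -77.75°
I = V/|Z| = 274.7 mA
P = VI cos φ = 166 × 0.2747 × cos(-77.75°) = 9.677 W

9.677 W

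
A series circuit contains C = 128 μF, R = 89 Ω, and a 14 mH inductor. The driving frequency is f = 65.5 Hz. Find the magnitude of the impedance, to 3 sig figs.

90.0 Ω

ω = 2πf = 411.5 rad/s
X_L = ωL = 5.76 Ω
X_C = 1/(ωC) = 19.0 Ω
Net reactance X = X_L − X_C = -13.2 Ω
Z = 89.0 − j13.2 Ω
|Z| = √(89.0² + 13.2²) = 90.0 Ω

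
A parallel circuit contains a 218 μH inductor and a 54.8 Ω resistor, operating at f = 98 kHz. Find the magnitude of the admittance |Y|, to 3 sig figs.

ω = 2πf = 615800 rad/s
X_L = ωL = 134 Ω
Parallel: admittances add. Y = 1/R + 1/(jωL)
Y = (0.0182 − j0.00745) S
|Y| = 0.0197 S → |Z| = 1/|Y| = 50.7 Ω, ∠Z = −∠Y = 22.2°

19.7 mS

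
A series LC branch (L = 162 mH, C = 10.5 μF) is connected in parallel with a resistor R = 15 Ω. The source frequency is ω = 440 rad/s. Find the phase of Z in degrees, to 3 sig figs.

-5.90°

X_L = ωL = 71.3 Ω
X_C = 1/(ωC) = 216 Ω
Branch 1: Z₁ = R = 15.0 Ω
Branch 2 (series LC): Z₂ = j(X_L − X_C) = −j145 Ω
Parallel: Z = Z₁Z₂/(Z₁+Z₂), |Z| = 14.9 Ω, ∠Z = -5.90°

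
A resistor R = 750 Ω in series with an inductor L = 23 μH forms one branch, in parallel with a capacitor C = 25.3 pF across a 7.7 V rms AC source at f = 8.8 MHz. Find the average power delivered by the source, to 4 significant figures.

20.40 mW

ω = 2πf = 5.529e+07 rad/s
X_L = ωL = 1272 Ω
X_C = 1/(ωC) = 714.9 Ω
Branch 1 (R+jX_L): Z₁ = 750.0 + j1272 Ω, |Z₁| = 1476 Ω
Branch 2 (−jX_C): Z₂ = −j714.9 Ω
Parallel: Z = Z₁Z₂/(Z₁+Z₂), |Z| = 1130 Ω, ∠Z = -67.12°
I = V/|Z| = 6.815 mA
P = VI cos φ = 7.7 × 0.006815 × cos(-67.12°) = 20.40 mW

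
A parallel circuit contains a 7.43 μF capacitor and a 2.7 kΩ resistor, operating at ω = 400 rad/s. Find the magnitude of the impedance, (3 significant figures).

334 Ω

X_C = 1/(ωC) = 336 Ω
Parallel: admittances add. Y = 1/R + jωC
Y = (0.000370 + j0.00297) S
|Y| = 0.00299 S → |Z| = 1/|Y| = 334 Ω, ∠Z = −∠Y = -82.9°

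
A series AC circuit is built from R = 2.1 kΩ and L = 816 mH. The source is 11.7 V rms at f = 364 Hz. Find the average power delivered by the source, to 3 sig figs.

ω = 2πf = 2287 rad/s
X_L = ωL = 1870 Ω
Z = 2100 + j1870 Ω
|Z| = √(2100² + 1870²) = 2810 Ω
∠Z = arctan(1870/2100) = 41.6°
I = V/|Z| = 4.16 mA
P = VI cos φ = 11.7 × 0.00416 × cos(41.6°) = 36.4 mW

36.4 mW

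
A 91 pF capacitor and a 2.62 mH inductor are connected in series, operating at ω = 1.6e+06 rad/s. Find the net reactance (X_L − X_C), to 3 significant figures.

-2680 Ω

X_L = ωL = 4190 Ω
X_C = 1/(ωC) = 6870 Ω
X = 4190 − 6870 = -2680 Ω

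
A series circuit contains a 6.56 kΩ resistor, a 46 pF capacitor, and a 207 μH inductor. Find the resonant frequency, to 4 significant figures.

ω₀ = 1/√(LC) = 1/√(0.000207 × 4.6e-11) = 1.025e+07 rad/s
f₀ = ω₀/(2π) = 1.631 MHz

1.631 MHz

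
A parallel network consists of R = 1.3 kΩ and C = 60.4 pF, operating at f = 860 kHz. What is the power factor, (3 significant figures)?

0.921

ω = 2πf = 5.404e+06 rad/s
X_C = 1/(ωC) = 3060 Ω
Parallel: admittances add. Y = 1/R + jωC
Y = (0.000769 + j0.000326) S
|Y| = 0.000836 S → |Z| = 1/|Y| = 1200 Ω, ∠Z = −∠Y = -23.0°
cos φ = cos(-23.0°) = 0.921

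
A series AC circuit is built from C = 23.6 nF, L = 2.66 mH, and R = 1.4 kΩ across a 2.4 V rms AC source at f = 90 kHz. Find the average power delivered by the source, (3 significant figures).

2.01 mW

ω = 2πf = 565500 rad/s
X_L = ωL = 1500 Ω
X_C = 1/(ωC) = 74.9 Ω
Net reactance X = X_L − X_C = 1430 Ω
Z = 1400 + j1430 Ω
|Z| = √(1400² + 1430²) = 2000 Ω
∠Z = arctan(1430/1400) = 45.6°
I = V/|Z| = 1.20 mA
P = VI cos φ = 2.4 × 0.00120 × cos(45.6°) = 2.01 mW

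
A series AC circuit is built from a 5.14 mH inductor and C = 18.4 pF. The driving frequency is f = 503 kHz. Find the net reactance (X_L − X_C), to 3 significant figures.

ω = 2πf = 3.16e+06 rad/s
X_L = ωL = 16200 Ω
X_C = 1/(ωC) = 17200 Ω
X = 16200 − 17200 = -952 Ω

-952 Ω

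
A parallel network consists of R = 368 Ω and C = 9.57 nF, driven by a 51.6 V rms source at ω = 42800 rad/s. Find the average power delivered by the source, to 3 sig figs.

7.24 W

X_C = 1/(ωC) = 2440 Ω
Parallel: admittances add. Y = 1/R + jωC
Y = (0.00272 + j0.000410) S
|Y| = 0.00275 S → |Z| = 1/|Y| = 364 Ω, ∠Z = −∠Y = -8.57°
I = V/|Z| = 142 mA
P = VI cos φ = 51.6 × 0.142 × cos(-8.57°) = 7.24 W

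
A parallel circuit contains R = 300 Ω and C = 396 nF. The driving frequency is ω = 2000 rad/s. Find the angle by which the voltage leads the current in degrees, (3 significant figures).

-13.4°

X_C = 1/(ωC) = 1260 Ω
Parallel: admittances add. Y = 1/R + jωC
Y = (0.00333 + j0.000792) S
|Y| = 0.00343 S → |Z| = 1/|Y| = 292 Ω, ∠Z = −∠Y = -13.4°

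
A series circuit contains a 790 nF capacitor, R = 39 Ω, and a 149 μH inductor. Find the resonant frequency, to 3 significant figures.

14.7 kHz

ω₀ = 1/√(LC) = 1/√(0.000149 × 7.9e-07) = 92170 rad/s
f₀ = ω₀/(2π) = 14.7 kHz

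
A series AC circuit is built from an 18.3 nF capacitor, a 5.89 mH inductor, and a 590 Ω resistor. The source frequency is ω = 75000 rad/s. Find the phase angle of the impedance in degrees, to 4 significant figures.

X_L = ωL = 441.8 Ω
X_C = 1/(ωC) = 728.6 Ω
Net reactance X = X_L − X_C = -286.8 Ω
Z = 590.0 − j286.8 Ω
|Z| = √(590.0² + 286.8²) = 656.0 Ω
∠Z = arctan(-286.8/590.0) = -25.93°

-25.93°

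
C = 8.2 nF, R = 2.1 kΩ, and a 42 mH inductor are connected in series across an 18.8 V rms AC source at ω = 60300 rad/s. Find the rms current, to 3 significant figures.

8.70 mA

X_L = ωL = 2530 Ω
X_C = 1/(ωC) = 2020 Ω
Net reactance X = X_L − X_C = 510 Ω
Z = 2100 + j510 Ω
|Z| = √(2100² + 510²) = 2160 Ω
I = V/|Z| = 18.8/2160 = 8.70 mA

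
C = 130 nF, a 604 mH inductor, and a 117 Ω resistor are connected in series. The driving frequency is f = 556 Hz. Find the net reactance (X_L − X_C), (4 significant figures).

-91.88 Ω

ω = 2πf = 3493 rad/s
X_L = ωL = 2110 Ω
X_C = 1/(ωC) = 2202 Ω
X = 2110 − 2202 = -91.88 Ω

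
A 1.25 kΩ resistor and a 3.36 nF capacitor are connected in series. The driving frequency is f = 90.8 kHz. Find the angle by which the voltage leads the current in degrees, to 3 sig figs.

-22.7°

ω = 2πf = 570500 rad/s
X_C = 1/(ωC) = 522 Ω
Z = 1250 − j522 Ω
|Z| = √(1250² + 522²) = 1350 Ω
∠Z = arctan(-522/1250) = -22.7°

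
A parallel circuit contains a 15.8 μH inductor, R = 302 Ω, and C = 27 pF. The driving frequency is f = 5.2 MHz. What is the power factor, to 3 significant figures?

0.953

ω = 2πf = 3.267e+07 rad/s
X_L = ωL = 516 Ω
X_C = 1/(ωC) = 1130 Ω
Parallel: admittances add. Y = 1/R + 1/(jωL) + jωC
Y = (0.00331 − j0.00105) S
|Y| = 0.00348 S → |Z| = 1/|Y| = 288 Ω, ∠Z = −∠Y = 17.7°
cos φ = cos(17.7°) = 0.953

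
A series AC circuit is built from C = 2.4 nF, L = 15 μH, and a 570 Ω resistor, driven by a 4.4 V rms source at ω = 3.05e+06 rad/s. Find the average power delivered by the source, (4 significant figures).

X_L = ωL = 45.75 Ω
X_C = 1/(ωC) = 136.6 Ω
Net reactance X = X_L − X_C = -90.86 Ω
Z = 570.0 − j90.86 Ω
|Z| = √(570.0² + 90.86²) = 577.2 Ω
∠Z = arctan(-90.86/570.0) = -9.057°
I = V/|Z| = 7.623 mA
P = VI cos φ = 4.4 × 0.007623 × cos(-9.057°) = 33.12 mW

33.12 mW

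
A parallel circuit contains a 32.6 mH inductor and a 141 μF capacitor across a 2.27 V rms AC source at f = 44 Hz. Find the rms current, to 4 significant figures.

ω = 2πf = 276.5 rad/s
X_L = ωL = 9.013 Ω
X_C = 1/(ωC) = 25.65 Ω
Parallel: admittances add. Y = 1/(jωL) + jωC
Y = (0 − j0.07197) S
|Y| = 0.07197 S → |Z| = 1/|Y| = 13.89 Ω, ∠Z = −∠Y = 90.00°
I = V/|Z| = 2.27/13.89 = 163.4 mA

163.4 mA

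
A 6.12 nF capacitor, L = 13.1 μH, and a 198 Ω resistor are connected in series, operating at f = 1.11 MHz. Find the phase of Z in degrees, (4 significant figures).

18.94°

ω = 2πf = 6.974e+06 rad/s
X_L = ωL = 91.36 Ω
X_C = 1/(ωC) = 23.43 Ω
Net reactance X = X_L − X_C = 67.94 Ω
Z = 198.0 + j67.94 Ω
|Z| = √(198.0² + 67.94²) = 209.3 Ω
∠Z = arctan(67.94/198.0) = 18.94°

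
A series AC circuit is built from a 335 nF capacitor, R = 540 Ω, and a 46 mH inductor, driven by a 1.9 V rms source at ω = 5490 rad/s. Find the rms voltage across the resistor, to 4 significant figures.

X_L = ωL = 252.5 Ω
X_C = 1/(ωC) = 543.7 Ω
Net reactance X = X_L − X_C = -291.2 Ω
Z = 540.0 − j291.2 Ω
|Z| = √(540.0² + 291.2²) = 613.5 Ω
I = V/|Z| = 3.097 mA
V_R = I·|Z_R| = 0.003097 × 540.0 = 1.672 V

1.672 V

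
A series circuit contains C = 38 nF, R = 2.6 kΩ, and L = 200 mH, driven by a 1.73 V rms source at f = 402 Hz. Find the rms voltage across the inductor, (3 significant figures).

ω = 2πf = 2526 rad/s
X_L = ωL = 505 Ω
X_C = 1/(ωC) = 10400 Ω
Net reactance X = X_L − X_C = -9910 Ω
Z = 2600 − j9910 Ω
|Z| = √(2600² + 9910²) = 10200 Ω
I = V/|Z| = 169 μA
V_L = I·|Z_L| = 0.000169 × 505 = 0.0853 V

0.0853 V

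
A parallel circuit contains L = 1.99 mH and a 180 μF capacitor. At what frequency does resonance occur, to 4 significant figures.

265.9 Hz

ω₀ = 1/√(LC) = 1/√(0.00199 × 0.00018) = 1671 rad/s
f₀ = ω₀/(2π) = 265.9 Hz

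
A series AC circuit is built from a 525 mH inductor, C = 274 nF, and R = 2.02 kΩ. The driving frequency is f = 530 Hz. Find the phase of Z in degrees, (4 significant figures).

17.90°

ω = 2πf = 3330 rad/s
X_L = ωL = 1748 Ω
X_C = 1/(ωC) = 1096 Ω
Net reactance X = X_L − X_C = 652.3 Ω
Z = 2020 + j652.3 Ω
|Z| = √(2020² + 652.3²) = 2123 Ω
∠Z = arctan(652.3/2020) = 17.90°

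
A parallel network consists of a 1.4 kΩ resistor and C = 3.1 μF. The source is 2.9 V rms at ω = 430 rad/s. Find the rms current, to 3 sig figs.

X_C = 1/(ωC) = 750 Ω
Parallel: admittances add. Y = 1/R + jωC
Y = (0.000714 + j0.00133) S
|Y| = 0.00151 S → |Z| = 1/|Y| = 661 Ω, ∠Z = −∠Y = -61.8°
I = V/|Z| = 2.9/661 = 4.39 mA

4.39 mA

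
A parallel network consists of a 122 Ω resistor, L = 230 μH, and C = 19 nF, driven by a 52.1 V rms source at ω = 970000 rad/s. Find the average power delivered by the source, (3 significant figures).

X_L = ωL = 223 Ω
X_C = 1/(ωC) = 54.3 Ω
Parallel: admittances add. Y = 1/R + 1/(jωL) + jωC
Y = (0.00820 + j0.0139) S
|Y| = 0.0162 S → |Z| = 1/|Y| = 61.8 Ω, ∠Z = −∠Y = -59.6°
I = V/|Z| = 843 mA
P = VI cos φ = 52.1 × 0.843 × cos(-59.6°) = 22.2 W

22.2 W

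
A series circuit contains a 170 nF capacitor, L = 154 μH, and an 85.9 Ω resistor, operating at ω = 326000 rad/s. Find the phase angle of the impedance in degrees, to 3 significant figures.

X_L = ωL = 50.2 Ω
X_C = 1/(ωC) = 18.0 Ω
Net reactance X = X_L − X_C = 32.2 Ω
Z = 85.9 + j32.2 Ω
|Z| = √(85.9² + 32.2²) = 91.7 Ω
∠Z = arctan(32.2/85.9) = 20.5°

20.5°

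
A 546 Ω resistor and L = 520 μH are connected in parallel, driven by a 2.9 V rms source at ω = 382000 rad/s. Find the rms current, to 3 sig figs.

X_L = ωL = 199 Ω
Parallel: admittances add. Y = 1/R + 1/(jωL)
Y = (0.00183 − j0.00503) S
|Y| = 0.00536 S → |Z| = 1/|Y| = 187 Ω, ∠Z = −∠Y = 70.0°
I = V/|Z| = 2.9/187 = 15.5 mA

15.5 mA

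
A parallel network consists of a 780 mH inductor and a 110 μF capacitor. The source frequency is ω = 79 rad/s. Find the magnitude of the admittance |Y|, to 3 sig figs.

X_L = ωL = 61.6 Ω
X_C = 1/(ωC) = 115 Ω
Parallel: admittances add. Y = 1/(jωL) + jωC
Y = (0 − j0.00754) S
|Y| = 0.00754 S → |Z| = 1/|Y| = 133 Ω, ∠Z = −∠Y = 90.0°

7.54 mS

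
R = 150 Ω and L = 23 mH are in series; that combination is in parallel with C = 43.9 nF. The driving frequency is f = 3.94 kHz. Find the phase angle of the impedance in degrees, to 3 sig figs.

52.1°

ω = 2πf = 24760 rad/s
X_L = ωL = 569 Ω
X_C = 1/(ωC) = 920 Ω
Branch 1 (R+jX_L): Z₁ = 150 + j569 Ω, |Z₁| = 589 Ω
Branch 2 (−jX_C): Z₂ = −j920 Ω
Parallel: Z = Z₁Z₂/(Z₁+Z₂), |Z| = 1420 Ω, ∠Z = 52.1°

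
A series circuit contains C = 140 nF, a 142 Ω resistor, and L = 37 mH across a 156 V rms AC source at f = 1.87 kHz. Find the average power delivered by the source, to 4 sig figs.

ω = 2πf = 11750 rad/s
X_L = ωL = 434.7 Ω
X_C = 1/(ωC) = 607.9 Ω
Net reactance X = X_L − X_C = -173.2 Ω
Z = 142.0 − j173.2 Ω
|Z| = √(142.0² + 173.2²) = 224.0 Ω
∠Z = arctan(-173.2/142.0) = -50.65°
I = V/|Z| = 696.5 mA
P = VI cos φ = 156 × 0.6965 × cos(-50.65°) = 68.89 W

68.89 W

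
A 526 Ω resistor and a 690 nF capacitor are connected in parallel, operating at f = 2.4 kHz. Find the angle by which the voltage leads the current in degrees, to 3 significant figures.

-79.6°

ω = 2πf = 15080 rad/s
X_C = 1/(ωC) = 96.1 Ω
Parallel: admittances add. Y = 1/R + jωC
Y = (0.00190 + j0.0104) S
|Y| = 0.0106 S → |Z| = 1/|Y| = 94.5 Ω, ∠Z = −∠Y = -79.6°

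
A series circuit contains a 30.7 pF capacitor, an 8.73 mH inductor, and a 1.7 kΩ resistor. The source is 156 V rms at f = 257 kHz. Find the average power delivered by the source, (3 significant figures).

ω = 2πf = 1.615e+06 rad/s
X_L = ωL = 14100 Ω
X_C = 1/(ωC) = 20200 Ω
Net reactance X = X_L − X_C = -6070 Ω
Z = 1700 − j6070 Ω
|Z| = √(1700² + 6070²) = 6310 Ω
∠Z = arctan(-6070/1700) = -74.4°
I = V/|Z| = 24.7 mA
P = VI cos φ = 156 × 0.0247 × cos(-74.4°) = 1.04 W

1.04 W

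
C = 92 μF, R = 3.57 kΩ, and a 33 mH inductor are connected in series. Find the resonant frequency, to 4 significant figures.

ω₀ = 1/√(LC) = 1/√(0.033 × 9.2e-05) = 573.9 rad/s
f₀ = ω₀/(2π) = 91.34 Hz

91.34 Hz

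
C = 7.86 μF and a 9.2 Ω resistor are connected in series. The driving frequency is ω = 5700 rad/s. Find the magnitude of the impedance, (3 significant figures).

X_C = 1/(ωC) = 22.3 Ω
Z = 9.20 − j22.3 Ω
|Z| = √(9.20² + 22.3²) = 24.1 Ω

24.1 Ω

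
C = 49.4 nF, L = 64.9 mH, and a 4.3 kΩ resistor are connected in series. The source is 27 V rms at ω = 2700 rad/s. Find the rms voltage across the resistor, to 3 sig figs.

13.7 V

X_L = ωL = 175 Ω
X_C = 1/(ωC) = 7500 Ω
Net reactance X = X_L − X_C = -7320 Ω
Z = 4300 − j7320 Ω
|Z| = √(4300² + 7320²) = 8490 Ω
I = V/|Z| = 3.18 mA
V_R = I·|Z_R| = 0.00318 × 4300 = 13.7 V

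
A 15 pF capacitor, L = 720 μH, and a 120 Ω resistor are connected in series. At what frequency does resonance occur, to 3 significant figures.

ω₀ = 1/√(LC) = 1/√(0.00072 × 1.5e-11) = 9.623e+06 rad/s
f₀ = ω₀/(2π) = 1.53 MHz

1.53 MHz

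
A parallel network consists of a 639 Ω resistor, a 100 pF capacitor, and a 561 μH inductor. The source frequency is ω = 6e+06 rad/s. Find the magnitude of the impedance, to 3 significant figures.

X_L = ωL = 3370 Ω
X_C = 1/(ωC) = 1670 Ω
Parallel: admittances add. Y = 1/R + 1/(jωL) + jωC
Y = (0.00156 + j0.000303) S
|Y| = 0.00159 S → |Z| = 1/|Y| = 627 Ω, ∠Z = −∠Y = -11.0°

627 Ω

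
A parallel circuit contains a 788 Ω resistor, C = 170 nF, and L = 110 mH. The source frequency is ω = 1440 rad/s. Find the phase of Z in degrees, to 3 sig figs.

78.2°

X_L = ωL = 158 Ω
X_C = 1/(ωC) = 4080 Ω
Parallel: admittances add. Y = 1/R + 1/(jωL) + jωC
Y = (0.00127 − j0.00607) S
|Y| = 0.00620 S → |Z| = 1/|Y| = 161 Ω, ∠Z = −∠Y = 78.2°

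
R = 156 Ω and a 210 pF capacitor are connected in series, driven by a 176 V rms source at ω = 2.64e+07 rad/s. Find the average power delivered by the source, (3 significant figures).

X_C = 1/(ωC) = 180 Ω
Z = 156 − j180 Ω
|Z| = √(156² + 180²) = 238 Ω
∠Z = arctan(-180/156) = -49.1°
I = V/|Z| = 738 mA
P = VI cos φ = 176 × 0.738 × cos(-49.1°) = 85.0 W

85.0 W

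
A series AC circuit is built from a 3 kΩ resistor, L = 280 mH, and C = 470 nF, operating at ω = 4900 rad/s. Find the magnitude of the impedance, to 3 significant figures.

X_L = ωL = 1370 Ω
X_C = 1/(ωC) = 434 Ω
Net reactance X = X_L − X_C = 938 Ω
Z = 3000 + j938 Ω
|Z| = √(3000² + 938²) = 3140 Ω

3140 Ω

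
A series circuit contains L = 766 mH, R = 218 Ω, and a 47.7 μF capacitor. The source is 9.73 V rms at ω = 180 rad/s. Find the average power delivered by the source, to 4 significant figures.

430.1 mW

X_L = ωL = 137.9 Ω
X_C = 1/(ωC) = 116.5 Ω
Net reactance X = X_L − X_C = 21.41 Ω
Z = 218.0 + j21.41 Ω
|Z| = √(218.0² + 21.41²) = 219.0 Ω
∠Z = arctan(21.41/218.0) = 5.609°
I = V/|Z| = 44.42 mA
P = VI cos φ = 9.73 × 0.04442 × cos(5.609°) = 430.1 mW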